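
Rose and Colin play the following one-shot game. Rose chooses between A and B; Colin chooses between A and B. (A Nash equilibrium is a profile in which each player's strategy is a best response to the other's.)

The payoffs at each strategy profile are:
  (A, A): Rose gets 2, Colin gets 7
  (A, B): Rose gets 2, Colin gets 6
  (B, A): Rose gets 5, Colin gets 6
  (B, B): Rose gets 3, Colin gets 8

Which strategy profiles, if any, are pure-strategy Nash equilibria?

(A, A): Rose prefers B (5 > 2) — not an equilibrium.
(A, B): Rose prefers B (3 > 2); Colin prefers A (7 > 6) — not an equilibrium.
(B, A): Colin prefers B (8 > 6) — not an equilibrium.
(B, B): Rose gets 3 ≥ 2 from A, and Colin gets 8 ≥ 6 from A — Nash equilibrium.

(B, B)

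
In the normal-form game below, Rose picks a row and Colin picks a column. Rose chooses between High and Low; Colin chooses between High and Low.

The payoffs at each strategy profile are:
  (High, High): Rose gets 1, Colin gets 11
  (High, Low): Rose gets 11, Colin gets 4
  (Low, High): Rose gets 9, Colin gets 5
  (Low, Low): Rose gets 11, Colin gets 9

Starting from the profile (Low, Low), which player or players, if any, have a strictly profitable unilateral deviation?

Rose at (Low, Low) earns 11; deviating to High yields 11 — not better.
Colin earns 9; deviating to High yields 5 — not better.
Neither player can strictly improve; the profile is a Nash equilibrium.

Neither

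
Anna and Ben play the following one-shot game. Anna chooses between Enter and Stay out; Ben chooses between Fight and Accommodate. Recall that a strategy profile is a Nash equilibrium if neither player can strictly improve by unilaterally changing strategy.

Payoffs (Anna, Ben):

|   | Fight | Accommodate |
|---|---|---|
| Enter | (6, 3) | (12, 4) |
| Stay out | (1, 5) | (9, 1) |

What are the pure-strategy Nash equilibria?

(Enter, Accommodate)

(Enter, Fight): Ben prefers Accommodate (4 > 3) — not an equilibrium.
(Enter, Accommodate): Anna gets 12 ≥ 9 from Stay out, and Ben gets 4 ≥ 3 from Fight — Nash equilibrium.
(Stay out, Fight): Anna prefers Enter (6 > 1) — not an equilibrium.
(Stay out, Accommodate): Anna prefers Enter (12 > 9); Ben prefers Fight (5 > 1) — not an equilibrium.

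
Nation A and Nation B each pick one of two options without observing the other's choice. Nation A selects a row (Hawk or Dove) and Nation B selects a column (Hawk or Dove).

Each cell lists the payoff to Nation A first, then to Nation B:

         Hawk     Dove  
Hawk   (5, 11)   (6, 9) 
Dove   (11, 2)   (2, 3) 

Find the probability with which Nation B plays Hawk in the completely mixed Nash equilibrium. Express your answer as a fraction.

2/5

Let y be the probability that Nation B plays Hawk. In a completely mixed equilibrium, Nation A must be indifferent between Hawk and Dove.
Nation A's expected payoff from Hawk is 5y + 6(1−y); from Dove it is 11y + 2(1−y).
Setting these equal: −y + 6 = 9y + 2, so y = 2/5.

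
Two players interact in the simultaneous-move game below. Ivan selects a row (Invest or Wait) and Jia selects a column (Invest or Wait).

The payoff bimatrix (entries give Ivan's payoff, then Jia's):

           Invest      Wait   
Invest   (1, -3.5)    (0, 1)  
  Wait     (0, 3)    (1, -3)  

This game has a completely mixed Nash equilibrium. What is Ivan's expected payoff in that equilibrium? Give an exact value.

First find q, the probability Jia plays Invest, from Ivan's indifference between Invest and Wait: q = (1−q), giving q = 1/2.
Since Ivan is indifferent in equilibrium, Ivan's expected payoff equals the payoff from either row against (1/2, 1/2). Using Invest: (1/2) = 1/2.

1/2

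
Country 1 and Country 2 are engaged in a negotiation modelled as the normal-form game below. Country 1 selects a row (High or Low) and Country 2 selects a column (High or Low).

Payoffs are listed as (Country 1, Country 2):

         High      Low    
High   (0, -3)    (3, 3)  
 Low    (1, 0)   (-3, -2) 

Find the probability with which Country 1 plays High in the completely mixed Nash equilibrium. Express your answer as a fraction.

Let x be the probability that Country 1 plays High. In a completely mixed equilibrium, Country 2 must be indifferent between High and Low.
Country 2's expected payoff from High is −3x; from Low it is 3x − 2(1−x).
Setting these equal: −3x = 5x − 2, so x = 1/4.

1/4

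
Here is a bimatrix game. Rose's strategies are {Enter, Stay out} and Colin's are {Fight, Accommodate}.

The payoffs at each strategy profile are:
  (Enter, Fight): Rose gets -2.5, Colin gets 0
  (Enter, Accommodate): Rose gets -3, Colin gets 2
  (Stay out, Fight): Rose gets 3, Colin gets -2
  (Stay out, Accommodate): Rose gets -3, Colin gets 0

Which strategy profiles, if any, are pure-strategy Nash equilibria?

(Enter, Fight): Rose prefers Stay out (3 > -2.5); Colin prefers Accommodate (2 > 0) — not an equilibrium.
(Enter, Accommodate): Rose gets -3 ≥ -3 from Stay out, and Colin gets 2 ≥ 0 from Fight — Nash equilibrium.
(Stay out, Fight): Colin prefers Accommodate (0 > -2) — not an equilibrium.
(Stay out, Accommodate): Rose gets -3 ≥ -3 from Enter, and Colin gets 0 ≥ -2 from Fight — Nash equilibrium.

(Enter, Accommodate) and (Stay out, Accommodate)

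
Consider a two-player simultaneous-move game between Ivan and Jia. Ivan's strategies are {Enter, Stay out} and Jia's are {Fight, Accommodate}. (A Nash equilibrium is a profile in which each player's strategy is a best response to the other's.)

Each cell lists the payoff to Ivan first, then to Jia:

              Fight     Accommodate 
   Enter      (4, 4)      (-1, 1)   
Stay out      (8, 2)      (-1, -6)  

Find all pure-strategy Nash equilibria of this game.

(Enter, Fight): Ivan prefers Stay out (8 > 4) — not an equilibrium.
(Enter, Accommodate): Jia prefers Fight (4 > 1) — not an equilibrium.
(Stay out, Fight): Ivan gets 8 ≥ 4 from Enter, and Jia gets 2 ≥ -6 from Accommodate — Nash equilibrium.
(Stay out, Accommodate): Jia prefers Fight (2 > -6) — not an equilibrium.

(Stay out, Fight)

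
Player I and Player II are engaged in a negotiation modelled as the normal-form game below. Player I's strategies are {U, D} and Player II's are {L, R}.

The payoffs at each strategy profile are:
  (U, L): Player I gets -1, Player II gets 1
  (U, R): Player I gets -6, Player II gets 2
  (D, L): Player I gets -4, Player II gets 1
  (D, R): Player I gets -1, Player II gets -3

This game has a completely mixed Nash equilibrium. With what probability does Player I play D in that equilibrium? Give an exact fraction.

1/5

Let p be the probability that Player I plays U. In a completely mixed equilibrium, Player II must be indifferent between L and R.
Player II's expected payoff from L is p + (1−p); from R it is 2p − 3(1−p).
Setting these equal: 1 = 5p − 3, so p = 4/5.
Therefore Player I plays D with probability 1 − 4/5 = 1/5.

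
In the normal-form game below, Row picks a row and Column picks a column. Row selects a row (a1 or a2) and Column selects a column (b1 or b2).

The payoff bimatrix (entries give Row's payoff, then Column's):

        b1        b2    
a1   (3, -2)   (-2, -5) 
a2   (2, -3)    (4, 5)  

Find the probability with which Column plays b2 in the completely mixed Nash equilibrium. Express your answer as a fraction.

1/7

Let c be the probability that Column plays b1. In a completely mixed equilibrium, Row must be indifferent between a1 and a2.
Row's expected payoff from a1 is 3c − 2(1−c); from a2 it is 2c + 4(1−c).
Setting these equal: 5c − 2 = −2c + 4, so c = 6/7.
Therefore Column plays b2 with probability 1 − 6/7 = 1/7.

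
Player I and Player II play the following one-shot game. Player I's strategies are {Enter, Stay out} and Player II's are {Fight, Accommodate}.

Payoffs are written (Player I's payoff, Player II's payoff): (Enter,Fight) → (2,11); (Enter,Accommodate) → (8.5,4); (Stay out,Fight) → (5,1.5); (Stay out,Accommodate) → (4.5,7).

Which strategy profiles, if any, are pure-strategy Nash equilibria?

none

(Enter, Fight): Player I prefers Stay out (5 > 2) — not an equilibrium.
(Enter, Accommodate): Player II prefers Fight (11 > 4) — not an equilibrium.
(Stay out, Fight): Player II prefers Accommodate (7 > 1.5) — not an equilibrium.
(Stay out, Accommodate): Player I prefers Enter (8.5 > 4.5) — not an equilibrium.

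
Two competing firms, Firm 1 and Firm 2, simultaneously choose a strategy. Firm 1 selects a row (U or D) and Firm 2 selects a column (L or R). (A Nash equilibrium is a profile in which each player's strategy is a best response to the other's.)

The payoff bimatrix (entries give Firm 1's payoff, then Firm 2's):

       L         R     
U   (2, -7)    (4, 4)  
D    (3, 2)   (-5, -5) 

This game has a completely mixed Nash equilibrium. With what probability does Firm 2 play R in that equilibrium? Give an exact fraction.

Let c be the probability that Firm 2 plays L. In a completely mixed equilibrium, Firm 1 must be indifferent between U and D.
Firm 1's expected payoff from U is 2c + 4(1−c); from D it is 3c − 5(1−c).
Setting these equal: −2c + 4 = 8c − 5, so c = 9/10.
Therefore Firm 2 plays R with probability 1 − 9/10 = 1/10.

1/10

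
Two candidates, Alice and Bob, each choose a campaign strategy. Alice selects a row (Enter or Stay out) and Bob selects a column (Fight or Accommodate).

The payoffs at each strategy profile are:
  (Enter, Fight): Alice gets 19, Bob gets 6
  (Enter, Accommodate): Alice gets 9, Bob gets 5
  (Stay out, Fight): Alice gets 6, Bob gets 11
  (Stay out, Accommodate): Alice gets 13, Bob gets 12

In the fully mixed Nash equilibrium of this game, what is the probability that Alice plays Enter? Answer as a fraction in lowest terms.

Let r be the probability that Alice plays Enter. In a completely mixed equilibrium, Bob must be indifferent between Fight and Accommodate.
Bob's expected payoff from Fight is 6r + 11(1−r); from Accommodate it is 5r + 12(1−r).
Setting these equal: −5r + 11 = −7r + 12, so r = 1/2.

1/2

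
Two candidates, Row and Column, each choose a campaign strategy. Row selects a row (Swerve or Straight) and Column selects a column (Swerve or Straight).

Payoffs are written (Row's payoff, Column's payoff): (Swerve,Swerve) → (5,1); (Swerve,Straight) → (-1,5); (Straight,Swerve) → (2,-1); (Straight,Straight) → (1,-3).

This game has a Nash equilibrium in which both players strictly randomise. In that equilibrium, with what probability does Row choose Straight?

Let r be the probability that Row plays Swerve. In a completely mixed equilibrium, Column must be indifferent between Swerve and Straight.
Column's expected payoff from Swerve is r − (1−r); from Straight it is 5r − 3(1−r).
Setting these equal: 2r − 1 = 8r − 3, so r = 1/3.
Therefore Row plays Straight with probability 1 − 1/3 = 2/3.

2/3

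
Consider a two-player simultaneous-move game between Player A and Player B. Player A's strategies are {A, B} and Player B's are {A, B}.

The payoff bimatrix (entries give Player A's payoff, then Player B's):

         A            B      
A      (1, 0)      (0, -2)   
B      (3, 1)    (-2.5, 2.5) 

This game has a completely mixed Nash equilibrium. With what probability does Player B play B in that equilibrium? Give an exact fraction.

Let y be the probability that Player B plays A. In a completely mixed equilibrium, Player A must be indifferent between A and B.
Player A's expected payoff from A is y; from B it is 3y − 2.5(1−y).
Setting these equal: y = 5.5y − 2.5, so y = 5/9.
Therefore Player B plays B with probability 1 − 5/9 = 4/9.

4/9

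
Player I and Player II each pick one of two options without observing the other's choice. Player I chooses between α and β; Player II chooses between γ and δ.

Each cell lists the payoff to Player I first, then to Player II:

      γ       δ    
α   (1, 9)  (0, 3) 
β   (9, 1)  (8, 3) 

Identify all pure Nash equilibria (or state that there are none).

(α, γ): Player I prefers β (9 > 1) — not an equilibrium.
(α, δ): Player I prefers β (8 > 0); Player II prefers γ (9 > 3) — not an equilibrium.
(β, γ): Player II prefers δ (3 > 1) — not an equilibrium.
(β, δ): Player I gets 8 ≥ 0 from α, and Player II gets 3 ≥ 1 from γ — Nash equilibrium.

(β, δ)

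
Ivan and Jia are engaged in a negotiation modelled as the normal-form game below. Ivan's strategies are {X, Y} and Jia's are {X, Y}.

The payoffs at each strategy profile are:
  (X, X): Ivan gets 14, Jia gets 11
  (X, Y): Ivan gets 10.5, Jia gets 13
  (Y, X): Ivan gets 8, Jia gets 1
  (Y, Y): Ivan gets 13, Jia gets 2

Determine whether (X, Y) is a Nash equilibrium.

No

At (X, Y), Ivan earns 10.5; switching to Y would give 13, so Ivan would deviate.
Jia earns 13; switching to X would give 11, so Jia has no profitable deviation.
Since at least one player can profitably deviate, this is not a Nash equilibrium.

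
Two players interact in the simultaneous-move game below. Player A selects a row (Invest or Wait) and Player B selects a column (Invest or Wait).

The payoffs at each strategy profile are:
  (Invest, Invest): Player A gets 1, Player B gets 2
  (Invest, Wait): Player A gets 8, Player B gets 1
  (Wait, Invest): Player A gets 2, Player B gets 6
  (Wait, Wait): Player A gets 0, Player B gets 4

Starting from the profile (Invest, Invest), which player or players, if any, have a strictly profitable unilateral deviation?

Player A at (Invest, Invest) earns 1; deviating to Wait yields 2 — a strict improvement.
Player B earns 2; deviating to Wait yields 1 — not better.
Only Player A has a strictly profitable deviation.

Player A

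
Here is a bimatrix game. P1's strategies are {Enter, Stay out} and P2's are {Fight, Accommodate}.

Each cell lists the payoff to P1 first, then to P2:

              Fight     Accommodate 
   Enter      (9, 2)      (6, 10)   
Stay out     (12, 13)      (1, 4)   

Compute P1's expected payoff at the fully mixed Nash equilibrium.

First find y, the probability P2 plays Fight, from P1's indifference between Enter and Stay out: 9y + 6(1−y) = 12y + (1−y), giving y = 5/8.
Since P1 is indifferent in equilibrium, P1's expected payoff equals the payoff from either row against (5/8, 3/8). Using Enter: 9(5/8) + 6(3/8) = 63/8.

63/8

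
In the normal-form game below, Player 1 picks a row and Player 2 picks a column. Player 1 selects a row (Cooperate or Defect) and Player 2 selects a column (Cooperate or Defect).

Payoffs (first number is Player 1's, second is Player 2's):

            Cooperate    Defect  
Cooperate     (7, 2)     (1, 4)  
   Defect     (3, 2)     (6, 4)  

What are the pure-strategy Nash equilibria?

(Defect, Defect)

(Cooperate, Cooperate): Player 2 prefers Defect (4 > 2) — not an equilibrium.
(Cooperate, Defect): Player 1 prefers Defect (6 > 1) — not an equilibrium.
(Defect, Cooperate): Player 1 prefers Cooperate (7 > 3); Player 2 prefers Defect (4 > 2) — not an equilibrium.
(Defect, Defect): Player 1 gets 6 ≥ 1 from Cooperate, and Player 2 gets 4 ≥ 2 from Cooperate — Nash equilibrium.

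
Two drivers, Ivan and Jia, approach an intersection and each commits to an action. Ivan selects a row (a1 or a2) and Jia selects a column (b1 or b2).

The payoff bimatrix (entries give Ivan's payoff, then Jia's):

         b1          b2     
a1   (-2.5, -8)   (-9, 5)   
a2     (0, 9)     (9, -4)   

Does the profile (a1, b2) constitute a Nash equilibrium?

No

At (a1, b2), Ivan earns -9; switching to a2 would give 9, so Ivan would deviate.
Jia earns 5; switching to b1 would give -8, so Jia has no profitable deviation.
Since at least one player can profitably deviate, this is not a Nash equilibrium.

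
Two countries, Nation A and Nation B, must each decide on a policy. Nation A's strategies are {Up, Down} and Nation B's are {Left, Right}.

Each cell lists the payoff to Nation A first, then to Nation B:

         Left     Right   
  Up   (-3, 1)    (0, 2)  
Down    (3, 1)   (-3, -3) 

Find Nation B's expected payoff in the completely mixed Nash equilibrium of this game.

First find p, the probability Nation A plays Up, from Nation B's indifference between Left and Right: p + (1−p) = 2p − 3(1−p), giving p = 4/5.
Since Nation B is indifferent in equilibrium, Nation B's expected payoff equals the payoff from either column against (4/5, 1/5). Using Left: (4/5) + (1/5) = 1.

1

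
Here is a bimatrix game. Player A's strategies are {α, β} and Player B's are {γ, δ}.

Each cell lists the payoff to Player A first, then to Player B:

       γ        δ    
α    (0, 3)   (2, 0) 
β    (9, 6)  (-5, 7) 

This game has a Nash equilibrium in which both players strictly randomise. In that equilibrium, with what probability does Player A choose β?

3/4

Let r be the probability that Player A plays α. In a completely mixed equilibrium, Player B must be indifferent between γ and δ.
Player B's expected payoff from γ is 3r + 6(1−r); from δ it is 7(1−r).
Setting these equal: −3r + 6 = −7r + 7, so r = 1/4.
Therefore Player A plays β with probability 1 − 1/4 = 3/4.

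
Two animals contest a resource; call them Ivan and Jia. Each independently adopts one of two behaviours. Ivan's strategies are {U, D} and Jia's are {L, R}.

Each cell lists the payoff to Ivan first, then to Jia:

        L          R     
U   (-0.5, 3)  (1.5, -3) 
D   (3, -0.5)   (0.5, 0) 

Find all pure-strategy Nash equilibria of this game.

(U, L): Ivan prefers D (3 > -0.5) — not an equilibrium.
(U, R): Jia prefers L (3 > -3) — not an equilibrium.
(D, L): Jia prefers R (0 > -0.5) — not an equilibrium.
(D, R): Ivan prefers U (1.5 > 0.5) — not an equilibrium.

none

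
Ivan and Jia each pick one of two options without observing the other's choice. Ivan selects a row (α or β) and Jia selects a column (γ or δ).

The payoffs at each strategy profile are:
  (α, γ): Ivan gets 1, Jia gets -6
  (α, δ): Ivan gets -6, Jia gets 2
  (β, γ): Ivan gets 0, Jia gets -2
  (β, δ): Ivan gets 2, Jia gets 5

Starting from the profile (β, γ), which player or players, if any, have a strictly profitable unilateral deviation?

Ivan at (β, γ) earns 0; deviating to α yields 1 — a strict improvement.
Jia earns -2; deviating to δ yields 5 — a strict improvement.
Both Ivan and Jia have strictly profitable deviations.

Both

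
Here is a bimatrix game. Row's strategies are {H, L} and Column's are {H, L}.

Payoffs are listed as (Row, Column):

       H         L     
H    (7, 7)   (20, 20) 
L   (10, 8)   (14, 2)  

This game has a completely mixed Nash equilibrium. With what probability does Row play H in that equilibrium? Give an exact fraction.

6/19

Let p be the probability that Row plays H. In a completely mixed equilibrium, Column must be indifferent between H and L.
Column's expected payoff from H is 7p + 8(1−p); from L it is 20p + 2(1−p).
Setting these equal: −p + 8 = 18p + 2, so p = 6/19.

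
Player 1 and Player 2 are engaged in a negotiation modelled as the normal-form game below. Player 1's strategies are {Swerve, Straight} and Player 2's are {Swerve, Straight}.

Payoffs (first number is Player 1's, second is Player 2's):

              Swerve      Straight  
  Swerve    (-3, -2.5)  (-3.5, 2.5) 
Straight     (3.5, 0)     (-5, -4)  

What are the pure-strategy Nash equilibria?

(Swerve, Swerve): Player 1 prefers Straight (3.5 > -3); Player 2 prefers Straight (2.5 > -2.5) — not an equilibrium.
(Swerve, Straight): Player 1 gets -3.5 ≥ -5 from Straight, and Player 2 gets 2.5 ≥ -2.5 from Swerve — Nash equilibrium.
(Straight, Swerve): Player 1 gets 3.5 ≥ -3 from Swerve, and Player 2 gets 0 ≥ -4 from Straight — Nash equilibrium.
(Straight, Straight): Player 1 prefers Swerve (-3.5 > -5); Player 2 prefers Swerve (0 > -4) — not an equilibrium.

(Swerve, Straight) and (Straight, Swerve)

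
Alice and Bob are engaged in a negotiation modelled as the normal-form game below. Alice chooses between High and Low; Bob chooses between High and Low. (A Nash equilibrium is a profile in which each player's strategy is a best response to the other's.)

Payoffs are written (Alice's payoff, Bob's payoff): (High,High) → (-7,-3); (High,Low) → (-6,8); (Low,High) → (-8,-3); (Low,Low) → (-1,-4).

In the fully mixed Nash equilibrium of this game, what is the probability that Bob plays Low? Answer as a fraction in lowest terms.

Let y be the probability that Bob plays High. In a completely mixed equilibrium, Alice must be indifferent between High and Low.
Alice's expected payoff from High is −7y − 6(1−y); from Low it is −8y − (1−y).
Setting these equal: −y − 6 = −7y − 1, so y = 5/6.
Therefore Bob plays Low with probability 1 − 5/6 = 1/6.

1/6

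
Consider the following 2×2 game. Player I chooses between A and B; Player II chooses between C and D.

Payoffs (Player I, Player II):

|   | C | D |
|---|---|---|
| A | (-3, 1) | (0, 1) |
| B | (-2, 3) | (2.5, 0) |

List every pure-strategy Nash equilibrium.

(A, C): Player I prefers B (-2 > -3) — not an equilibrium.
(A, D): Player I prefers B (2.5 > 0) — not an equilibrium.
(B, C): Player I gets -2 ≥ -3 from A, and Player II gets 3 ≥ 0 from D — Nash equilibrium.
(B, D): Player II prefers C (3 > 0) — not an equilibrium.

(B, C)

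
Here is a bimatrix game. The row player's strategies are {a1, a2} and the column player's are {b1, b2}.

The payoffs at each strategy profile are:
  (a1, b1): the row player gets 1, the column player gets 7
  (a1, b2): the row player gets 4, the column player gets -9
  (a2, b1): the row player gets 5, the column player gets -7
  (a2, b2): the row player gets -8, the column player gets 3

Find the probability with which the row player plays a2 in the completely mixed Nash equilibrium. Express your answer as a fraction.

Let p be the probability that the row player plays a1. In a completely mixed equilibrium, the column player must be indifferent between b1 and b2.
The column player's expected payoff from b1 is 7p − 7(1−p); from b2 it is −9p + 3(1−p).
Setting these equal: 14p − 7 = −12p + 3, so p = 5/13.
Therefore the row player plays a2 with probability 1 − 5/13 = 8/13.

8/13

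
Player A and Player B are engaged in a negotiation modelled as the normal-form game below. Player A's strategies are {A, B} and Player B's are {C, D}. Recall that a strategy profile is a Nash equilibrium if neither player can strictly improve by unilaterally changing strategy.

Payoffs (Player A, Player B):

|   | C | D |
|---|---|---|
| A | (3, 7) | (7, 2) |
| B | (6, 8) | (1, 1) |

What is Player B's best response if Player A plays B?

Against B, Player B earns 8 from C and 1 from D.
So C is the best response.

C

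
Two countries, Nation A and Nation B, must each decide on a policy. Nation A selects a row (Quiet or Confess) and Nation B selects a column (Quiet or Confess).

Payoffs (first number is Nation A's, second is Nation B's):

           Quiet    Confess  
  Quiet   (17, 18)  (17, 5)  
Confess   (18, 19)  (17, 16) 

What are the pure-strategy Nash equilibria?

(Quiet, Quiet): Nation A prefers Confess (18 > 17) — not an equilibrium.
(Quiet, Confess): Nation B prefers Quiet (18 > 5) — not an equilibrium.
(Confess, Quiet): Nation A gets 18 ≥ 17 from Quiet, and Nation B gets 19 ≥ 16 from Confess — Nash equilibrium.
(Confess, Confess): Nation B prefers Quiet (19 > 16) — not an equilibrium.

(Confess, Quiet)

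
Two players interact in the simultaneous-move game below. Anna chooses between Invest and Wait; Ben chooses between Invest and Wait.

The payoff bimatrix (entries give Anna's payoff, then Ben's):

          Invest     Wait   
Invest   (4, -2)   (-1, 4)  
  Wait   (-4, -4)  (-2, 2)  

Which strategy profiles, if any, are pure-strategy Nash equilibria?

(Invest, Invest): Ben prefers Wait (4 > -2) — not an equilibrium.
(Invest, Wait): Anna gets -1 ≥ -2 from Wait, and Ben gets 4 ≥ -2 from Invest — Nash equilibrium.
(Wait, Invest): Anna prefers Invest (4 > -4); Ben prefers Wait (2 > -4) — not an equilibrium.
(Wait, Wait): Anna prefers Invest (-1 > -2) — not an equilibrium.

(Invest, Wait)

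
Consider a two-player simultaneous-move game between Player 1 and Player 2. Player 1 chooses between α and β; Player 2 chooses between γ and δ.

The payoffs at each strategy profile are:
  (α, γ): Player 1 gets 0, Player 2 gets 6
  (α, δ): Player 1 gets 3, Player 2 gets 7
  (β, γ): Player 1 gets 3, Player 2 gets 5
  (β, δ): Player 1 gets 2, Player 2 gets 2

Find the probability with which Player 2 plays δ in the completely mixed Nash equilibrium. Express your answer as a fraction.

3/4

Let q be the probability that Player 2 plays γ. In a completely mixed equilibrium, Player 1 must be indifferent between α and β.
Player 1's expected payoff from α is 3(1−q); from β it is 3q + 2(1−q).
Setting these equal: −3q + 3 = q + 2, so q = 1/4.
Therefore Player 2 plays δ with probability 1 − 1/4 = 3/4.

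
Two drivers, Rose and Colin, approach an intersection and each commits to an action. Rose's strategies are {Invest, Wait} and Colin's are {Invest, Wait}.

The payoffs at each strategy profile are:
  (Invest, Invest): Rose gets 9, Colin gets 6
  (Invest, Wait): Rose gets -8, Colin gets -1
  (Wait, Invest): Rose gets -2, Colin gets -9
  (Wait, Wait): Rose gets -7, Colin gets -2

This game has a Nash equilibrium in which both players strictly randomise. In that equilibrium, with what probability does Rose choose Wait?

Let r be the probability that Rose plays Invest. In a completely mixed equilibrium, Colin must be indifferent between Invest and Wait.
Colin's expected payoff from Invest is 6r − 9(1−r); from Wait it is −r − 2(1−r).
Setting these equal: 15r − 9 = r − 2, so r = 1/2.
Therefore Rose plays Wait with probability 1 − 1/2 = 1/2.

1/2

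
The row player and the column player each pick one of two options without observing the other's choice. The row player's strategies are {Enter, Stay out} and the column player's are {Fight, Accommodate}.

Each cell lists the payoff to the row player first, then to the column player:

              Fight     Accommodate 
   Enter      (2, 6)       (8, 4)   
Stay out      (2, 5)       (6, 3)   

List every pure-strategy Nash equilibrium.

(Enter, Fight): the row player gets 2 ≥ 2 from Stay out, and the column player gets 6 ≥ 4 from Accommodate — Nash equilibrium.
(Enter, Accommodate): the column player prefers Fight (6 > 4) — not an equilibrium.
(Stay out, Fight): the row player gets 2 ≥ 2 from Enter, and the column player gets 5 ≥ 3 from Accommodate — Nash equilibrium.
(Stay out, Accommodate): the row player prefers Enter (8 > 6); the column player prefers Fight (5 > 3) — not an equilibrium.

(Enter, Fight) and (Stay out, Fight)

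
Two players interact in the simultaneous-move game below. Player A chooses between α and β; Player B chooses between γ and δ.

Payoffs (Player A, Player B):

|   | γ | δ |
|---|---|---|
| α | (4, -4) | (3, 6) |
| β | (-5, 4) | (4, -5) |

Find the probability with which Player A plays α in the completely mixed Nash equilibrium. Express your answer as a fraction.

9/19

Let x be the probability that Player A plays α. In a completely mixed equilibrium, Player B must be indifferent between γ and δ.
Player B's expected payoff from γ is −4x + 4(1−x); from δ it is 6x − 5(1−x).
Setting these equal: −8x + 4 = 11x − 5, so x = 9/19.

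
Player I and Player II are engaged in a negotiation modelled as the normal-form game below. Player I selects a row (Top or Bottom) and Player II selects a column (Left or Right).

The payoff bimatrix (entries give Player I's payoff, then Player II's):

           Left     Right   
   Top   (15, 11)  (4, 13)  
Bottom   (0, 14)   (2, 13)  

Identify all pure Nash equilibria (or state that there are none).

(Top, Left): Player II prefers Right (13 > 11) — not an equilibrium.
(Top, Right): Player I gets 4 ≥ 2 from Bottom, and Player II gets 13 ≥ 11 from Left — Nash equilibrium.
(Bottom, Left): Player I prefers Top (15 > 0) — not an equilibrium.
(Bottom, Right): Player I prefers Top (4 > 2); Player II prefers Left (14 > 13) — not an equilibrium.

(Top, Right)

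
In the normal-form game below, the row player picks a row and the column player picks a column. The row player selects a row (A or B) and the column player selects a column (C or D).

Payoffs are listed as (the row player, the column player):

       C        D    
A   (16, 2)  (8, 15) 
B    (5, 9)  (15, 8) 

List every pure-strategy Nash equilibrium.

none

(A, C): the column player prefers D (15 > 2) — not an equilibrium.
(A, D): the row player prefers B (15 > 8) — not an equilibrium.
(B, C): the row player prefers A (16 > 5) — not an equilibrium.
(B, D): the column player prefers C (9 > 8) — not an equilibrium.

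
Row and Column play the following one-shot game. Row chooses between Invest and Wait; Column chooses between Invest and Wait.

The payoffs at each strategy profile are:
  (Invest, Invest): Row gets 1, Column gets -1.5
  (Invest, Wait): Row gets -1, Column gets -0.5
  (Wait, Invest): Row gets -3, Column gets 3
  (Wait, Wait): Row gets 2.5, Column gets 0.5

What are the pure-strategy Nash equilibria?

none

(Invest, Invest): Column prefers Wait (-0.5 > -1.5) — not an equilibrium.
(Invest, Wait): Row prefers Wait (2.5 > -1) — not an equilibrium.
(Wait, Invest): Row prefers Invest (1 > -3) — not an equilibrium.
(Wait, Wait): Column prefers Invest (3 > 0.5) — not an equilibrium.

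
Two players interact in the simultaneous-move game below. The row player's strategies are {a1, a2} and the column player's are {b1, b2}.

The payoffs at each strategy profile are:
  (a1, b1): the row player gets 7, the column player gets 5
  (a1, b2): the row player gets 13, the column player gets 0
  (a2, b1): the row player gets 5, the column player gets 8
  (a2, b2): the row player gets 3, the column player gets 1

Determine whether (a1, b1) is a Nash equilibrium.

At (a1, b1), the row player earns 7; switching to a2 would give 5, so the row player has no profitable deviation.
The column player earns 5; switching to b2 would give 0, so the column player has no profitable deviation.
Neither player can gain by a unilateral deviation, so this profile is a Nash equilibrium.

Yes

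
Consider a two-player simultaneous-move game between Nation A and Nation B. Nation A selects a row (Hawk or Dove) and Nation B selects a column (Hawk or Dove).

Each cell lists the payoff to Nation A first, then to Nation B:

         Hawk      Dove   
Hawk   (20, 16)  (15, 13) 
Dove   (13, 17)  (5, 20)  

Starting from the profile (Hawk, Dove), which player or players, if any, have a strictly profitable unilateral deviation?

Nation B

Nation A at (Hawk, Dove) earns 15; deviating to Dove yields 5 — not better.
Nation B earns 13; deviating to Hawk yields 16 — a strict improvement.
Only Nation B has a strictly profitable deviation.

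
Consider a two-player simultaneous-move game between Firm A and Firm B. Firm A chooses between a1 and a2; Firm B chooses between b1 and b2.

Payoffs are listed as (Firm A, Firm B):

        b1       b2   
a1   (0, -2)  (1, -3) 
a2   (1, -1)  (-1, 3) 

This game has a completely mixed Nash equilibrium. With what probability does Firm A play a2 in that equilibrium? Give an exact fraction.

Let r be the probability that Firm A plays a1. In a completely mixed equilibrium, Firm B must be indifferent between b1 and b2.
Firm B's expected payoff from b1 is −2r − (1−r); from b2 it is −3r + 3(1−r).
Setting these equal: −r − 1 = −6r + 3, so r = 4/5.
Therefore Firm A plays a2 with probability 1 − 4/5 = 1/5.

1/5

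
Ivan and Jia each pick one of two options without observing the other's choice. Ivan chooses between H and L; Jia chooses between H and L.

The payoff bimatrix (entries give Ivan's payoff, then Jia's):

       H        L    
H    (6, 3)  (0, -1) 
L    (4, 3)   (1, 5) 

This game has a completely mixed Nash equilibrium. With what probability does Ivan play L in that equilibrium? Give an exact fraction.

2/3

Let p be the probability that Ivan plays H. In a completely mixed equilibrium, Jia must be indifferent between H and L.
Jia's expected payoff from H is 3p + 3(1−p); from L it is −p + 5(1−p).
Setting these equal: 3 = −6p + 5, so p = 1/3.
Therefore Ivan plays L with probability 1 − 1/3 = 2/3.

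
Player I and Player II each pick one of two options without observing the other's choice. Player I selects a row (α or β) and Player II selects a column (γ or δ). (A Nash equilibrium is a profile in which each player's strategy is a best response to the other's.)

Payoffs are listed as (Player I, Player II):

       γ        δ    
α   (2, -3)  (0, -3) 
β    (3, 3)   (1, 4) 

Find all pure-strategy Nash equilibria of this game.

(α, γ): Player I prefers β (3 > 2) — not an equilibrium.
(α, δ): Player I prefers β (1 > 0) — not an equilibrium.
(β, γ): Player II prefers δ (4 > 3) — not an equilibrium.
(β, δ): Player I gets 1 ≥ 0 from α, and Player II gets 4 ≥ 3 from γ — Nash equilibrium.

(β, δ)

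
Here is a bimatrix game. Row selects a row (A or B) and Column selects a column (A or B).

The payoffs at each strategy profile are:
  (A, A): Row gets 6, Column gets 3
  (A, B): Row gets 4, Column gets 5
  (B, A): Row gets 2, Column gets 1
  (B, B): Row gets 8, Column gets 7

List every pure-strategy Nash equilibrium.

(A, A): Column prefers B (5 > 3) — not an equilibrium.
(A, B): Row prefers B (8 > 4) — not an equilibrium.
(B, A): Row prefers A (6 > 2); Column prefers B (7 > 1) — not an equilibrium.
(B, B): Row gets 8 ≥ 4 from A, and Column gets 7 ≥ 1 from A — Nash equilibrium.

(B, B)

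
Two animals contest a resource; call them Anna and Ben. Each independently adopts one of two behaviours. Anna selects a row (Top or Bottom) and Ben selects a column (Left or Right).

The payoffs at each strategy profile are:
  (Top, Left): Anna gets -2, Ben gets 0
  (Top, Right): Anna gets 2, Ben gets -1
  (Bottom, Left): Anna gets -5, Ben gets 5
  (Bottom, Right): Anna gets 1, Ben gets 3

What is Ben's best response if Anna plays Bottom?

Left

Against Bottom, Ben earns 5 from Left and 3 from Right.
So Left is the best response.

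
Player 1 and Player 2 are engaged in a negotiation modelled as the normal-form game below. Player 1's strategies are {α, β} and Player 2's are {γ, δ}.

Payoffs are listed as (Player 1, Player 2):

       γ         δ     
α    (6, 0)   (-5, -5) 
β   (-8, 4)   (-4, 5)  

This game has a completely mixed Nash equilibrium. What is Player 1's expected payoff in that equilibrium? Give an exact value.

-64/15

First find y, the probability Player 2 plays γ, from Player 1's indifference between α and β: 6y − 5(1−y) = −8y − 4(1−y), giving y = 1/15.
Since Player 1 is indifferent in equilibrium, Player 1's expected payoff equals the payoff from either row against (1/15, 14/15). Using α: 6(1/15) − 5(14/15) = -64/15.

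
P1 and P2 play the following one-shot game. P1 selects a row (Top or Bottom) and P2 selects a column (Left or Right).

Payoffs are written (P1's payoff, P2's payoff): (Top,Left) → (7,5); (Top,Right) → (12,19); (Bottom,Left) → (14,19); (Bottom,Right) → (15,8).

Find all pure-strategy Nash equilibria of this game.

(Bottom, Left)

(Top, Left): P1 prefers Bottom (14 > 7); P2 prefers Right (19 > 5) — not an equilibrium.
(Top, Right): P1 prefers Bottom (15 > 12) — not an equilibrium.
(Bottom, Left): P1 gets 14 ≥ 7 from Top, and P2 gets 19 ≥ 8 from Right — Nash equilibrium.
(Bottom, Right): P2 prefers Left (19 > 8) — not an equilibrium.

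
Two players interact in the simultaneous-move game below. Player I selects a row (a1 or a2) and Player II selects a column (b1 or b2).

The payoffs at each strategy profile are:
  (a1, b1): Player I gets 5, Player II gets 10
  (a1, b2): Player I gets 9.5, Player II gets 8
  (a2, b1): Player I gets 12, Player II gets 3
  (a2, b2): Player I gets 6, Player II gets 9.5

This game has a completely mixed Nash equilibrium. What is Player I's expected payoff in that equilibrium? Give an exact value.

First find q, the probability Player II plays b1, from Player I's indifference between a1 and a2: 5q + 9.5(1−q) = 12q + 6(1−q), giving q = 1/3.
Since Player I is indifferent in equilibrium, Player I's expected payoff equals the payoff from either row against (1/3, 2/3). Using a1: 5(1/3) + 9.5(2/3) = 8.

8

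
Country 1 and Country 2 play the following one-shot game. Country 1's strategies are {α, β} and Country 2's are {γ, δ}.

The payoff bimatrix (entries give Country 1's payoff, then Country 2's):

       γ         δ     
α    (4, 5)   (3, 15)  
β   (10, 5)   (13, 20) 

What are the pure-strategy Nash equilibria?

(α, γ): Country 1 prefers β (10 > 4); Country 2 prefers δ (15 > 5) — not an equilibrium.
(α, δ): Country 1 prefers β (13 > 3) — not an equilibrium.
(β, γ): Country 2 prefers δ (20 > 5) — not an equilibrium.
(β, δ): Country 1 gets 13 ≥ 3 from α, and Country 2 gets 20 ≥ 5 from γ — Nash equilibrium.

(β, δ)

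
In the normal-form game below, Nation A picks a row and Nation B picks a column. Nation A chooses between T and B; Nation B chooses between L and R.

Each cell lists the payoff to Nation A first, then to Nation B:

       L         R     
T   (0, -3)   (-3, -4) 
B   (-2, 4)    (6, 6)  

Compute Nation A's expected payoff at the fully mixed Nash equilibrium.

First find q, the probability Nation B plays L, from Nation A's indifference between T and B: −3(1−q) = −2q + 6(1−q), giving q = 9/11.
Since Nation A is indifferent in equilibrium, Nation A's expected payoff equals the payoff from either row against (9/11, 2/11). Using T: −3(2/11) = -6/11.

-6/11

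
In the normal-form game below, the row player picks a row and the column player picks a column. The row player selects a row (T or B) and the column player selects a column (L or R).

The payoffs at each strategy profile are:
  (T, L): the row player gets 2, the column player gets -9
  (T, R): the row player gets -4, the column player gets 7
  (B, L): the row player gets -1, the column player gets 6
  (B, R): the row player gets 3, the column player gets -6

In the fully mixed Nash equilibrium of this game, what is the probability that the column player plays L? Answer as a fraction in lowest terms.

7/10

Let c be the probability that the column player plays L. In a completely mixed equilibrium, the row player must be indifferent between T and B.
The row player's expected payoff from T is 2c − 4(1−c); from B it is −c + 3(1−c).
Setting these equal: 6c − 4 = −4c + 3, so c = 7/10.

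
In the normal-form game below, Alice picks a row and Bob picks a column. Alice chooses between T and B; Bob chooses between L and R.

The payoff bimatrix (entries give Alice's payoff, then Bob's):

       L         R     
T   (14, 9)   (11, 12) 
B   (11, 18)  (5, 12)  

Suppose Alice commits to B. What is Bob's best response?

Against B, Bob earns 18 from L and 12 from R.
So L is the best response.

L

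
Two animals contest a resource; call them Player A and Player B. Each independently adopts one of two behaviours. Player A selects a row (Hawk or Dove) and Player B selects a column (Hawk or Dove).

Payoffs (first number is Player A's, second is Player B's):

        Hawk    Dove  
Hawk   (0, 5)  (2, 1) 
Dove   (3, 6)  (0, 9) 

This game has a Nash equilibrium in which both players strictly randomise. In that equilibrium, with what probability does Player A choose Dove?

4/7

Let p be the probability that Player A plays Hawk. In a completely mixed equilibrium, Player B must be indifferent between Hawk and Dove.
Player B's expected payoff from Hawk is 5p + 6(1−p); from Dove it is p + 9(1−p).
Setting these equal: −p + 6 = −8p + 9, so p = 3/7.
Therefore Player A plays Dove with probability 1 − 3/7 = 4/7.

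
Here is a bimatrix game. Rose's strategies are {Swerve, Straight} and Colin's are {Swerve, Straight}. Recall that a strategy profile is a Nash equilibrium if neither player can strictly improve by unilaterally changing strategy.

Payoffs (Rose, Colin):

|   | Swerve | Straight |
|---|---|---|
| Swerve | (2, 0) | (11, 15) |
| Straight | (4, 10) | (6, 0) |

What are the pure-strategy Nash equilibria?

(Swerve, Swerve): Rose prefers Straight (4 > 2); Colin prefers Straight (15 > 0) — not an equilibrium.
(Swerve, Straight): Rose gets 11 ≥ 6 from Straight, and Colin gets 15 ≥ 0 from Swerve — Nash equilibrium.
(Straight, Swerve): Rose gets 4 ≥ 2 from Swerve, and Colin gets 10 ≥ 0 from Straight — Nash equilibrium.
(Straight, Straight): Rose prefers Swerve (11 > 6); Colin prefers Swerve (10 > 0) — not an equilibrium.

(Swerve, Straight) and (Straight, Swerve)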